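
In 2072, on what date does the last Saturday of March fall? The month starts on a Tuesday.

26 March 2072

March 2072 begins on a Tuesday, so the first Saturday is March 5 (4 days later).
March 2072 has 31 days. Adding weeks: 5, 12, 19, 26 — the last one ≤ 31 is the 26th.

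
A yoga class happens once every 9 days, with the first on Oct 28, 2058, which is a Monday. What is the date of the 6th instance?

The 6th occurrence is 5 intervals after the first: 5 × 9 = 45 days after Oct 28, 2058.
Oct has 31 days — 3 days to the end of Oct leaves 42.
Nov has 30 days (12 left).
12 days into Dec → Dec 12, 2058.

Dec 12, 2058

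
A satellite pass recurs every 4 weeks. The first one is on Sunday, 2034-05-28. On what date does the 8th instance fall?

2034-12-10

The 8th occurrence is 7 intervals after the first: 7 × 28 = 196 days after 2034-05-28.
May has 31 days — 3 days to the end of May leaves 193.
June has 30 days (163 left).
July has 31 days (132 left).
August has 31 days (101 left).
September has 30 days (71 left).
October has 31 days (40 left).
November has 30 days (10 left).
10 days into December → 2034-12-10.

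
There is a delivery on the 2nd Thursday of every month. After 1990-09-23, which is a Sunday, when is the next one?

September 1990 starts on a Saturday; its first Thursday is the 6th, so the 2nd Thursday is the 13th — 1990-09-13.
That is not after 1990-09-23, so look at October 1990.
October 1990 starts on a Monday; its first Thursday is the 4th, so the 2nd Thursday is the 11th — 1990-10-11.

1990-10-11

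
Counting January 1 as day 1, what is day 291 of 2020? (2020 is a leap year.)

Oct 17, 2020

Jan has 31 days (291 − 31 = 260 remain).
Feb has 29 days (260 − 29 = 231 remain).
Mar has 31 days (231 − 31 = 200 remain).
Apr has 30 days (200 − 30 = 170 remain).
May has 31 days (170 − 31 = 139 remain).
Jun has 30 days (139 − 30 = 109 remain).
Jul has 31 days (109 − 31 = 78 remain).
Aug has 31 days (78 − 31 = 47 remain).
Sep has 30 days (47 − 30 = 17 remain).
17 into Oct → Oct 17.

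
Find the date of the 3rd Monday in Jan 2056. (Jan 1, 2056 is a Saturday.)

Jan 17, 2056

Jan 2056 begins on a Saturday, so the first Monday is Jan 3 (2 days later).
The 3rd Monday is 2 weeks later: 3 + 14 = 17.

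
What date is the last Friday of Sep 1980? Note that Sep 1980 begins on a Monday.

Sep 1980 begins on a Monday, so the first Friday is Sep 5 (4 days later).
Sep 1980 has 30 days. Adding weeks: 5, 12, 19, 26 — the last one ≤ 30 is the 26th.

Sep 26, 1980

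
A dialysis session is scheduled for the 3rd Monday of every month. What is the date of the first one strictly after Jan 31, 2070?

Feb 17, 2070

Jan 2070 starts on a Wednesday; its first Monday is the 6th, so the 3rd Monday is the 20th — Jan 20, 2070.
That is not after Jan 31, 2070, so look at Feb 2070.
Feb 2070 starts on a Saturday; its first Monday is the 3rd, so the 3rd Monday is the 17th — Feb 17, 2070.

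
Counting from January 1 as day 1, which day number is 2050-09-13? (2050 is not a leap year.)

Days in months before September: 31 + 28 + 31 + 30 + 31 + 30 + 31 + 31 = 243.
Plus 13 days into September → day 256.

256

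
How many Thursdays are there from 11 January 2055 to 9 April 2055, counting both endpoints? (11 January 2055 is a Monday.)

11 January 2055 is a Monday; the first Thursday on or after it is 14 January 2055 (3 days later).
From 14 January 2055 to 9 April 2055: 17 + 28 + 31 + 9 = 85 days (rest of January, February, March, April).
85 ÷ 7 = 12 full weeks with remainder 1, so 12 more Thursdays after the first → 13.

13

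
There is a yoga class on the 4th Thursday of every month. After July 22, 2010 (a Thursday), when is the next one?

July 2010 starts on a Thursday; its first Thursday is the 1st, so the 4th Thursday is the 22nd — July 22, 2010.
That is not after July 22, 2010, so look at August 2010.
August 2010 starts on a Sunday; its first Thursday is the 5th, so the 4th Thursday is the 26th — August 26, 2010.

August 26, 2010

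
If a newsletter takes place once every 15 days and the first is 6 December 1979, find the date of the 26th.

15 December 1980

The 26th occurrence is 25 intervals after the first: 25 × 15 = 375 days after 6 December 1979.
December has 31 days — 25 days to the end of December leaves 350.
January has 31 days (319 left).
February has 29 days (290 left).
March has 31 days (259 left).
April has 30 days (229 left).
May has 31 days (198 left).
June has 30 days (168 left).
July has 31 days (137 left).
August has 31 days (106 left).
September has 30 days (76 left).
October has 31 days (45 left).
November has 30 days (15 left).
15 days into December → 15 December 1980.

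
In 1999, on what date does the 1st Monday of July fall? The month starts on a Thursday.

July 1999 begins on a Thursday, so the first Monday is July 5 (4 days later).

1999-07-05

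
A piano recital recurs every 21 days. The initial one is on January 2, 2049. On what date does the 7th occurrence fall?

May 8, 2049

The 7th occurrence is 6 intervals after the first: 6 × 21 = 126 days after January 2, 2049.
January has 31 days — 29 days to the end of January leaves 97.
February has 28 days (69 left).
March has 31 days (38 left).
April has 30 days (8 left).
8 days into May → May 8, 2049.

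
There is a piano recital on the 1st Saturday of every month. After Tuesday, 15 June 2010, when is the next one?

3 July 2010

June 2010 starts on a Tuesday, so its 1st Saturday is 5 June 2010 (4 days in).
That is not after 15 June 2010, so look at July 2010.
July 2010 starts on a Thursday, so its 1st Saturday is 3 July 2010 (2 days in).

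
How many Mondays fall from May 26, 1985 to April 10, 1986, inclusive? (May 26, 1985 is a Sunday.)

46

May 26, 1985 is a Sunday; the first Monday on or after it is May 27, 1985 (1 day later).
From May 27, 1985 to April 10, 1986: 218 + 100 = 318 days (rest of 1985, to April 10, 1986 in 1986).
318 ÷ 7 = 45 full weeks with remainder 3, so 45 more Mondays after the first → 46.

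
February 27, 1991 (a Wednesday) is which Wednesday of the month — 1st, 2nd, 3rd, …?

Day 27 falls in week ⌈27/7⌉ of the month.
Days 1–7 hold the 1st Wednesday, 8–14 the 2nd, 15–21 the 3rd, 22–28 the 4th, 29–31 the 5th.
27 is in the range for the 4th.

4th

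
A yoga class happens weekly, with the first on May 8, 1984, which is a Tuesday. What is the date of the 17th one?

August 28, 1984

The 17th occurrence is 16 intervals after the first: 16 × 7 = 112 days after May 8, 1984.
May has 31 days — 23 days to the end of May leaves 89.
June has 30 days (59 left).
July has 31 days (28 left).
28 days into August → August 28, 1984.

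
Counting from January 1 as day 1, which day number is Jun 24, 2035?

175

Days in months before Jun: 31 + 28 + 31 + 30 + 31 = 151.
Plus 24 days into Jun → day 175.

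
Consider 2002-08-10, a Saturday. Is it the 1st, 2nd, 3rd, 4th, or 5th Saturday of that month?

2nd

Day 10 falls in week ⌈10/7⌉ of the month.
Days 1–7 hold the 1st Saturday, 8–14 the 2nd, 15–21 the 3rd, 22–28 the 4th, 29–31 the 5th.
10 is in the range for the 2nd.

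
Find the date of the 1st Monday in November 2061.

November 7, 2061

November 2061 begins on a Tuesday, so the first Monday is November 7 (6 days later).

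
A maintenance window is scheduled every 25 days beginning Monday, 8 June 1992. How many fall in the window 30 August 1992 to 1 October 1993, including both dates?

16

Occurrences land 25·i days after 8 June 1992 for i = 0, 1, 2, …
30 August 1992 is 83 days after the start; 83 ÷ 25 = 3 remainder 8; since the remainder is 8, round up to i = 4. First occurrence in the window: #5 on 16 September 1992 (4×25 = 100 days in).
1 October 1993 is 480 days after the start; 480 ÷ 25 = 19 remainder 5. Last occurrence in the window: #20 on 26 September 1993.
Occurrences #5 through #20: 16 in total.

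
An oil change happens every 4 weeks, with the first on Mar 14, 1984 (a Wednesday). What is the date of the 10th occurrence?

Nov 21, 1984

The 10th occurrence is 9 intervals after the first: 9 × 28 = 252 days after Mar 14, 1984.
Mar has 31 days — 17 days to the end of Mar leaves 235.
Apr has 30 days (205 left).
May has 31 days (174 left).
Jun has 30 days (144 left).
Jul has 31 days (113 left).
Aug has 31 days (82 left).
Sep has 30 days (52 left).
Oct has 31 days (21 left).
21 days into Nov → Nov 21, 1984.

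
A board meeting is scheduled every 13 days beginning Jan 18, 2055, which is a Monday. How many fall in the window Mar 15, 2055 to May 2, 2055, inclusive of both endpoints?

Occurrences land 13·i days after Jan 18, 2055 for i = 0, 1, 2, …
Mar 15, 2055 is 56 days after the start; 56 ÷ 13 = 4 remainder 4; since the remainder is 4, round up to i = 5. First occurrence in the window: #6 on Mar 24, 2055 (5×13 = 65 days in).
May 2, 2055 is 104 days after the start; 104 ÷ 13 = 8 remainder 0. Last occurrence in the window: #9 on May 2, 2055.
Occurrences #6 through #9: 4 in total.

4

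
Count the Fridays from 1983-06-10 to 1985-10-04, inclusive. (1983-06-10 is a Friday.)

122

1983-06-10 is a Friday; the first Friday on or after it is 1983-06-10.
From 1983-06-10 to 1985-10-04: 204 + 366 + 277 = 847 days (rest of 1983, 1984, to 1985-10-04 in 1985).
847 ÷ 7 = 121 full weeks with remainder 0, so 121 more Fridays after the first → 122.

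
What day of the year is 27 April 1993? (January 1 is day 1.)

117

Days in months before April: 31 + 28 + 31 = 90.
Plus 27 days into April → day 117.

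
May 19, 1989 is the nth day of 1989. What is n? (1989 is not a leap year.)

139

Days in months before May: 31 + 28 + 31 + 30 = 120.
Plus 19 days into May → day 139.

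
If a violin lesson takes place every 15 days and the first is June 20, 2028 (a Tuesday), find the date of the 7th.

The 7th occurrence is 6 intervals after the first: 6 × 15 = 90 days after June 20, 2028.
June has 30 days — 10 days to the end of June leaves 80.
July has 31 days (49 left).
August has 31 days (18 left).
18 days into September → September 18, 2028.

September 18, 2028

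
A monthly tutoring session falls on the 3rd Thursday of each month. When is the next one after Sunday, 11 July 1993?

15 July 1993

July 1993 starts on a Thursday; its first Thursday is the 1st, so the 3rd Thursday is the 15th — 15 July 1993.
15 July 1993 is after 11 July 1993, so that is the next one.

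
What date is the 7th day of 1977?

7 into January → January 7.

January 7, 1977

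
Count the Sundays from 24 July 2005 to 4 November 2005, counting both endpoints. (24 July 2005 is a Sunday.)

24 July 2005 is a Sunday; the first Sunday on or after it is 24 July 2005.
From 24 July 2005 to 4 November 2005: 7 + 31 + 30 + 31 + 4 = 103 days (rest of July, August, September, October, November).
103 ÷ 7 = 14 full weeks with remainder 5, so 14 more Sundays after the first → 15.

15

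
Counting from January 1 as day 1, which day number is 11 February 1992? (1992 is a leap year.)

42

Days in months before February: 31 = 31.
Plus 11 days into February → day 42.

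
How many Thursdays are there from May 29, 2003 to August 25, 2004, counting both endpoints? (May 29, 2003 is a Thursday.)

65

May 29, 2003 is a Thursday; the first Thursday on or after it is May 29, 2003.
From May 29, 2003 to August 25, 2004: 216 + 238 = 454 days (rest of 2003, to August 25, 2004 in 2004).
454 ÷ 7 = 64 full weeks with remainder 6, so 64 more Thursdays after the first → 65.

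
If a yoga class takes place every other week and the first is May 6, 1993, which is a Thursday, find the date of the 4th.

June 17, 1993

The 4th occurrence is 3 intervals after the first: 3 × 14 = 42 days after May 6, 1993.
May has 31 days — 25 days to the end of May leaves 17.
17 days into June → June 17, 1993.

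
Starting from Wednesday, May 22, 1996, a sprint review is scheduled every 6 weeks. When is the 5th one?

November 6, 1996

The 5th occurrence is 4 intervals after the first: 4 × 42 = 168 days after May 22, 1996.
May has 31 days — 9 days to the end of May leaves 159.
June has 30 days (129 left).
July has 31 days (98 left).
August has 31 days (67 left).
September has 30 days (37 left).
October has 31 days (6 left).
6 days into November → November 6, 1996.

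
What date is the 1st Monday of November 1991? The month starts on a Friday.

November 4, 1991

November 1991 begins on a Friday, so the first Monday is November 4 (3 days later).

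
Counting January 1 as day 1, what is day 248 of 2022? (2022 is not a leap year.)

September 5, 2022

January has 31 days (248 − 31 = 217 remain).
February has 28 days (217 − 28 = 189 remain).
March has 31 days (189 − 31 = 158 remain).
April has 30 days (158 − 30 = 128 remain).
May has 31 days (128 − 31 = 97 remain).
June has 30 days (97 − 30 = 67 remain).
July has 31 days (67 − 31 = 36 remain).
August has 31 days (36 − 31 = 5 remain).
5 into September → September 5.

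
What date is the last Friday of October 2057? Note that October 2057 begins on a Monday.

October 26, 2057

October 2057 begins on a Monday, so the first Friday is October 5 (4 days later).
October 2057 has 31 days. Adding weeks: 5, 12, 19, 26 — the last one ≤ 31 is the 26th.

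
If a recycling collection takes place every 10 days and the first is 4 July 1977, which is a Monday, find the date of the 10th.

2 October 1977

The 10th occurrence is 9 intervals after the first: 9 × 10 = 90 days after 4 July 1977.
July has 31 days — 27 days to the end of July leaves 63.
August has 31 days (32 left).
September has 30 days (2 left).
2 days into October → 2 October 1977.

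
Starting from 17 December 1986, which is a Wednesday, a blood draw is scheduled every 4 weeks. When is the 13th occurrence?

The 13th occurrence is 12 intervals after the first: 12 × 28 = 336 days after 17 December 1986.
December has 31 days — 14 days to the end of December leaves 322.
January has 31 days (291 left).
February has 28 days (263 left).
March has 31 days (232 left).
April has 30 days (202 left).
May has 31 days (171 left).
June has 30 days (141 left).
July has 31 days (110 left).
August has 31 days (79 left).
September has 30 days (49 left).
October has 31 days (18 left).
18 days into November → 18 November 1987.

18 November 1987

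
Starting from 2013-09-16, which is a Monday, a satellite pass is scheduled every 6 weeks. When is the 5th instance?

2014-03-03

The 5th occurrence is 4 intervals after the first: 4 × 42 = 168 days after 2013-09-16.
September has 30 days — 14 days to the end of September leaves 154.
October has 31 days (123 left).
November has 30 days (93 left).
December has 31 days (62 left).
January has 31 days (31 left).
February has 28 days (3 left).
3 days into March → 2014-03-03.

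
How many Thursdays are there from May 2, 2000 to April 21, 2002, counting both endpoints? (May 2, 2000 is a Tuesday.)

103

May 2, 2000 is a Tuesday; the first Thursday on or after it is May 4, 2000 (2 days later).
From May 4, 2000 to April 21, 2002: 241 + 365 + 111 = 717 days (rest of 2000, 2001, to April 21, 2002 in 2002).
717 ÷ 7 = 102 full weeks with remainder 3, so 102 more Thursdays after the first → 103.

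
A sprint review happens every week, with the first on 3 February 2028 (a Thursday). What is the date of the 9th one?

The 9th occurrence is 8 intervals after the first: 8 × 7 = 56 days after 3 February 2028.
February has 29 days — 26 days to the end of February leaves 30.
30 days into March → 30 March 2028.

30 March 2028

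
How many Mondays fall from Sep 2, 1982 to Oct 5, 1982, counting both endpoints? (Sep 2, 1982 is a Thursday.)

5

Sep 2, 1982 is a Thursday; the first Monday on or after it is Sep 6, 1982 (4 days later).
From Sep 6, 1982 to Oct 5, 1982: 24 + 5 = 29 days (rest of Sep, Oct).
29 ÷ 7 = 4 full weeks with remainder 1, so 4 more Mondays after the first → 5.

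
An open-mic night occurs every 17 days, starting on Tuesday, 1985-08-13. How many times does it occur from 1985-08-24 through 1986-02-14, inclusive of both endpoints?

10

Occurrences land 17·i days after 1985-08-13 for i = 0, 1, 2, …
1985-08-24 is 11 days after the start; 11 ÷ 17 = 0 remainder 11; since the remainder is 11, round up to i = 1. First occurrence in the window: #2 on 1985-08-30 (1×17 = 17 days in).
1986-02-14 is 185 days after the start; 185 ÷ 17 = 10 remainder 15. Last occurrence in the window: #11 on 1986-01-30.
Occurrences #2 through #11: 10 in total.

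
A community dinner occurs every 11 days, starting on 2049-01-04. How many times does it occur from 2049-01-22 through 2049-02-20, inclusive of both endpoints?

3

Occurrences land 11·i days after 2049-01-04 for i = 0, 1, 2, …
2049-01-22 is 18 days after the start; 18 ÷ 11 = 1 remainder 7; since the remainder is 7, round up to i = 2. First occurrence in the window: #3 on 2049-01-26 (2×11 = 22 days in).
2049-02-20 is 47 days after the start; 47 ÷ 11 = 4 remainder 3. Last occurrence in the window: #5 on 2049-02-17.
Occurrences #3 through #5: 3 in total.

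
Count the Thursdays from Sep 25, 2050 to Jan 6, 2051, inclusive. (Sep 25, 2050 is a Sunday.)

Sep 25, 2050 is a Sunday; the first Thursday on or after it is Sep 29, 2050 (4 days later).
From Sep 29, 2050 to Jan 6, 2051: 1 + 31 + 30 + 31 + 6 = 99 days (rest of Sep, Oct, Nov, Dec, Jan).
99 ÷ 7 = 14 full weeks with remainder 1, so 14 more Thursdays after the first → 15.

15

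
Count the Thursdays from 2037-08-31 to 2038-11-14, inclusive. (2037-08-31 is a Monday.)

2037-08-31 is a Monday; the first Thursday on or after it is 2037-09-03 (3 days later).
From 2037-09-03 to 2038-11-14: 119 + 318 = 437 days (rest of 2037, to 2038-11-14 in 2038).
437 ÷ 7 = 62 full weeks with remainder 3, so 62 more Thursdays after the first → 63.

63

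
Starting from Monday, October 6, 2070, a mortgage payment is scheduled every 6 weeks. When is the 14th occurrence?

April 4, 2072

The 14th occurrence is 13 intervals after the first: 13 × 42 = 546 days after October 6, 2070.
October has 31 days — 25 days to the end of October leaves 521.
From end of October to end of 2070 is 61 days (460 left).
2071 has 365 days (95 left).
January has 31 days (64 left).
February has 29 days (35 left).
March has 31 days (4 left).
4 days into April → April 4, 2072.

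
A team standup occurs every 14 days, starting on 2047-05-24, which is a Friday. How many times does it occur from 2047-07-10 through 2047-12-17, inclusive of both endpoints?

11

Occurrences land 14·i days after 2047-05-24 for i = 0, 1, 2, …
2047-07-10 is 47 days after the start; 47 ÷ 14 = 3 remainder 5; since the remainder is 5, round up to i = 4. First occurrence in the window: #5 on 2047-07-19 (4×14 = 56 days in).
2047-12-17 is 207 days after the start; 207 ÷ 14 = 14 remainder 11. Last occurrence in the window: #15 on 2047-12-06.
Occurrences #5 through #15: 11 in total.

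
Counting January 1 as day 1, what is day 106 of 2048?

2048-04-15

January has 31 days (106 − 31 = 75 remain).
February has 29 days (75 − 29 = 46 remain).
March has 31 days (46 − 31 = 15 remain).
15 into April → April 15.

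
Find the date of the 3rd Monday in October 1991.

The first Monday of October 1991 is October 7.
The 3rd Monday is 2 weeks later: 7 + 14 = 21.

21 October 1991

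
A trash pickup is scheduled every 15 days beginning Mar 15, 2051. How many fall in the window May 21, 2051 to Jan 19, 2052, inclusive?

Occurrences land 15·i days after Mar 15, 2051 for i = 0, 1, 2, …
May 21, 2051 is 67 days after the start; 67 ÷ 15 = 4 remainder 7; since the remainder is 7, round up to i = 5. First occurrence in the window: #6 on May 29, 2051 (5×15 = 75 days in).
Jan 19, 2052 is 310 days after the start; 310 ÷ 15 = 20 remainder 10. Last occurrence in the window: #21 on Jan 9, 2052.
Occurrences #6 through #21: 16 in total.

16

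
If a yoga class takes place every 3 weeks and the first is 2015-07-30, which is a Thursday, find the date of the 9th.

2016-01-14

The 9th occurrence is 8 intervals after the first: 8 × 21 = 168 days after 2015-07-30.
July has 31 days — 1 day to the end of July leaves 167.
August has 31 days (136 left).
September has 30 days (106 left).
October has 31 days (75 left).
November has 30 days (45 left).
December has 31 days (14 left).
14 days into January → 2016-01-14.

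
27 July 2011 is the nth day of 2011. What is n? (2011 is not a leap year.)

Days in months before July: 31 + 28 + 31 + 30 + 31 + 30 = 181.
Plus 27 days into July → day 208.

208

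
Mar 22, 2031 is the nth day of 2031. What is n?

Days in months before Mar: 31 + 28 = 59.
Plus 22 days into Mar → day 81.

81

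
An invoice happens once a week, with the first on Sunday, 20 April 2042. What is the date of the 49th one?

22 March 2043

The 49th occurrence is 48 intervals after the first: 48 × 7 = 336 days after 20 April 2042.
April has 30 days — 10 days to the end of April leaves 326.
May has 31 days (295 left).
June has 30 days (265 left).
July has 31 days (234 left).
August has 31 days (203 left).
September has 30 days (173 left).
October has 31 days (142 left).
November has 30 days (112 left).
December has 31 days (81 left).
January has 31 days (50 left).
February has 28 days (22 left).
22 days into March → 22 March 2043.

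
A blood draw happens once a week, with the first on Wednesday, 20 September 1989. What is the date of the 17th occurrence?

10 January 1990

The 17th occurrence is 16 intervals after the first: 16 × 7 = 112 days after 20 September 1989.
September has 30 days — 10 days to the end of September leaves 102.
October has 31 days (71 left).
November has 30 days (41 left).
December has 31 days (10 left).
10 days into January → 10 January 1990.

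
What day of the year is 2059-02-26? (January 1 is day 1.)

57

Days in months before February: 31 = 31.
Plus 26 days into February → day 57.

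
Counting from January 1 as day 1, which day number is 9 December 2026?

Days in months before December: 31 + 28 + 31 + 30 + 31 + 30 + 31 + 31 + 30 + 31 + 30 = 334.
Plus 9 days into December → day 343.

343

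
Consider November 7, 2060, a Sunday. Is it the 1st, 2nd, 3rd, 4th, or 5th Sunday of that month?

1st

Day 7 falls in week ⌈7/7⌉ of the month.
Days 1–7 hold the 1st Sunday, 8–14 the 2nd, 15–21 the 3rd, 22–28 the 4th, 29–31 the 5th.
7 is in the range for the 1st.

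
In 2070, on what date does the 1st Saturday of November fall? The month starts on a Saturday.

November 2070 begins on a Saturday, so the first Saturday is November 1.

1 November 2070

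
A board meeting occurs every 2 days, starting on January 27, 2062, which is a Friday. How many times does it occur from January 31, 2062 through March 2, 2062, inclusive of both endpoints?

16

Occurrences land 2·i days after January 27, 2062 for i = 0, 1, 2, …
January 31, 2062 is 4 days after the start; 4 ÷ 2 = 2 remainder 0. First occurrence in the window: #3 on January 31, 2062 (2×2 = 4 days in).
March 2, 2062 is 34 days after the start; 34 ÷ 2 = 17 remainder 0. Last occurrence in the window: #18 on March 2, 2062.
Occurrences #3 through #18: 16 in total.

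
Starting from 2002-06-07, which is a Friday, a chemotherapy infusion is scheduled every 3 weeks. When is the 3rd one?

2002-07-19

The 3rd occurrence is 2 intervals after the first: 2 × 21 = 42 days after 2002-06-07.
June has 30 days — 23 days to the end of June leaves 19.
19 days into July → 2002-07-19.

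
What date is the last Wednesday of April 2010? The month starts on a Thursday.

April 28, 2010

April 2010 begins on a Thursday, so the first Wednesday is April 7 (6 days later).
April 2010 has 30 days. Adding weeks: 7, 14, 21, 28 — the last one ≤ 30 is the 28th.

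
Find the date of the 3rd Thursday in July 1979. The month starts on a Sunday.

July 1979 begins on a Sunday, so the first Thursday is July 5 (4 days later).
The 3rd Thursday is 2 weeks later: 5 + 14 = 19.

July 19, 1979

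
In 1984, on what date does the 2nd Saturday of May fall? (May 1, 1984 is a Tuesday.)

1984-05-12

May 1984 begins on a Tuesday, so the first Saturday is May 5 (4 days later).
The 2nd Saturday is 1 weeks later: 5 + 7 = 12.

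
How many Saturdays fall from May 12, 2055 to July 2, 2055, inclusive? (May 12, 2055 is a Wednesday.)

7

May 12, 2055 is a Wednesday; the first Saturday on or after it is May 15, 2055 (3 days later).
From May 15, 2055 to July 2, 2055: 16 + 30 + 2 = 48 days (rest of May, June, July).
48 ÷ 7 = 6 full weeks with remainder 6, so 6 more Saturdays after the first → 7.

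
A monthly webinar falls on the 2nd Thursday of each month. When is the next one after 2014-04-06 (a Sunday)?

April 2014 starts on a Tuesday; its first Thursday is the 3rd, so the 2nd Thursday is the 10th — 2014-04-10.
2014-04-10 is after 2014-04-06, so that is the next one.

2014-04-10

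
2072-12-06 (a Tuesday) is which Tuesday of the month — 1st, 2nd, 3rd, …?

Day 6 falls in week ⌈6/7⌉ of the month.
Days 1–7 hold the 1st Tuesday, 8–14 the 2nd, 15–21 the 3rd, 22–28 the 4th, 29–31 the 5th.
6 is in the range for the 1st.

1st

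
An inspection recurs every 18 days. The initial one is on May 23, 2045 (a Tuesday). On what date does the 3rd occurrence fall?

Jun 28, 2045

The 3rd occurrence is 2 intervals after the first: 2 × 18 = 36 days after May 23, 2045.
May has 31 days — 8 days to the end of May leaves 28.
28 days into Jun → Jun 28, 2045.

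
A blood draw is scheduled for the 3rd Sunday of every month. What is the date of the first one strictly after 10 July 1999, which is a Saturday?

18 July 1999

July 1999 starts on a Thursday; its first Sunday is the 4th, so the 3rd Sunday is the 18th — 18 July 1999.
18 July 1999 is after 10 July 1999, so that is the next one.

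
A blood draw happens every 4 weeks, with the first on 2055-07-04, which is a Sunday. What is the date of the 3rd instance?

2055-08-29

The 3rd occurrence is 2 intervals after the first: 2 × 28 = 56 days after 2055-07-04.
July has 31 days — 27 days to the end of July leaves 29.
29 days into August → 2055-08-29.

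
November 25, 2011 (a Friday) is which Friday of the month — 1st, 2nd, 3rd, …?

Day 25 falls in week ⌈25/7⌉ of the month.
Days 1–7 hold the 1st Friday, 8–14 the 2nd, 15–21 the 3rd, 22–28 the 4th, 29–31 the 5th.
25 is in the range for the 4th.

4th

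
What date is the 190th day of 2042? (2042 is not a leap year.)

Jan has 31 days (190 − 31 = 159 remain).
Feb has 28 days (159 − 28 = 131 remain).
Mar has 31 days (131 − 31 = 100 remain).
Apr has 30 days (100 − 30 = 70 remain).
May has 31 days (70 − 31 = 39 remain).
Jun has 30 days (39 − 30 = 9 remain).
9 into Jul → Jul 9.

Jul 9, 2042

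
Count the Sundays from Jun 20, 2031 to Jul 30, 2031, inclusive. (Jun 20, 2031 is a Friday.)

6

Jun 20, 2031 is a Friday; the first Sunday on or after it is Jun 22, 2031 (2 days later).
From Jun 22, 2031 to Jul 30, 2031: 8 + 30 = 38 days (rest of Jun, Jul).
38 ÷ 7 = 5 full weeks with remainder 3, so 5 more Sundays after the first → 6.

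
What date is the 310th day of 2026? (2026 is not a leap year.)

2026-11-06

January has 31 days (310 − 31 = 279 remain).
February has 28 days (279 − 28 = 251 remain).
March has 31 days (251 − 31 = 220 remain).
April has 30 days (220 − 30 = 190 remain).
May has 31 days (190 − 31 = 159 remain).
June has 30 days (159 − 30 = 129 remain).
July has 31 days (129 − 31 = 98 remain).
August has 31 days (98 − 31 = 67 remain).
September has 30 days (67 − 30 = 37 remain).
October has 31 days (37 − 31 = 6 remain).
6 into November → November 6.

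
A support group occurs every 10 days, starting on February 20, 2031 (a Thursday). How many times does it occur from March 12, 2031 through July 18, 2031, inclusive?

13

Occurrences land 10·i days after February 20, 2031 for i = 0, 1, 2, …
March 12, 2031 is 20 days after the start; 20 ÷ 10 = 2 remainder 0. First occurrence in the window: #3 on March 12, 2031 (2×10 = 20 days in).
July 18, 2031 is 148 days after the start; 148 ÷ 10 = 14 remainder 8. Last occurrence in the window: #15 on July 10, 2031.
Occurrences #3 through #15: 13 in total.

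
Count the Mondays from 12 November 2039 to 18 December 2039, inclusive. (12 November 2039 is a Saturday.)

5

12 November 2039 is a Saturday; the first Monday on or after it is 14 November 2039 (2 days later).
From 14 November 2039 to 18 December 2039: 16 + 18 = 34 days (rest of November, December).
34 ÷ 7 = 4 full weeks with remainder 6, so 4 more Mondays after the first → 5.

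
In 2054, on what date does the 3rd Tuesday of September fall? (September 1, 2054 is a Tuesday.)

September 2054 begins on a Tuesday, so the first Tuesday is September 1.
The 3rd Tuesday is 2 weeks later: 1 + 14 = 15.

15 September 2054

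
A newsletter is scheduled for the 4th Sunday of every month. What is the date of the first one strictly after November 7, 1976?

November 28, 1976

November 1976 starts on a Monday; its first Sunday is the 7th, so the 4th Sunday is the 28th — November 28, 1976.
November 28, 1976 is after November 7, 1976, so that is the next one.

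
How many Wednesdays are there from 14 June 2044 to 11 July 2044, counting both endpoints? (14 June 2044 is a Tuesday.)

4

14 June 2044 is a Tuesday; the first Wednesday on or after it is 15 June 2044 (1 day later).
From 15 June 2044 to 11 July 2044: 15 + 11 = 26 days (rest of June, July).
26 ÷ 7 = 3 full weeks with remainder 5, so 3 more Wednesdays after the first → 4.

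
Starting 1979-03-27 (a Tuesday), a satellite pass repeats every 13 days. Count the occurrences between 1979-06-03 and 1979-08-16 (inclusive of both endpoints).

5

Occurrences land 13·i days after 1979-03-27 for i = 0, 1, 2, …
1979-06-03 is 68 days after the start; 68 ÷ 13 = 5 remainder 3; since the remainder is 3, round up to i = 6. First occurrence in the window: #7 on 1979-06-13 (6×13 = 78 days in).
1979-08-16 is 142 days after the start; 142 ÷ 13 = 10 remainder 12. Last occurrence in the window: #11 on 1979-08-04.
Occurrences #7 through #11: 5 in total.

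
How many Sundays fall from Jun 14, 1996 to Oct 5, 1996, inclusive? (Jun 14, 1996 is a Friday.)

Jun 14, 1996 is a Friday; the first Sunday on or after it is Jun 16, 1996 (2 days later).
From Jun 16, 1996 to Oct 5, 1996: 14 + 31 + 31 + 30 + 5 = 111 days (rest of Jun, Jul, Aug, Sep, Oct).
111 ÷ 7 = 15 full weeks with remainder 6, so 15 more Sundays after the first → 16.

16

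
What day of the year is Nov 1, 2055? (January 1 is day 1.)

305

Days in months before Nov: 31 + 28 + 31 + 30 + 31 + 30 + 31 + 31 + 30 + 31 = 304.
Plus 1 day into Nov → day 305.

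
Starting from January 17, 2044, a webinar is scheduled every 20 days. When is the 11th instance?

August 4, 2044

The 11th occurrence is 10 intervals after the first: 10 × 20 = 200 days after January 17, 2044.
January has 31 days — 14 days to the end of January leaves 186.
February has 29 days (157 left).
March has 31 days (126 left).
April has 30 days (96 left).
May has 31 days (65 left).
June has 30 days (35 left).
July has 31 days (4 left).
4 days into August → August 4, 2044.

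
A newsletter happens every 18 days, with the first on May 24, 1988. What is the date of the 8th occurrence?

September 27, 1988

The 8th occurrence is 7 intervals after the first: 7 × 18 = 126 days after May 24, 1988.
May has 31 days — 7 days to the end of May leaves 119.
June has 30 days (89 left).
July has 31 days (58 left).
August has 31 days (27 left).
27 days into September → September 27, 1988.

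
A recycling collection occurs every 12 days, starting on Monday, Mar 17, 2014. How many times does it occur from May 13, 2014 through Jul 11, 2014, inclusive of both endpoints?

5

Occurrences land 12·i days after Mar 17, 2014 for i = 0, 1, 2, …
May 13, 2014 is 57 days after the start; 57 ÷ 12 = 4 remainder 9; since the remainder is 9, round up to i = 5. First occurrence in the window: #6 on May 16, 2014 (5×12 = 60 days in).
Jul 11, 2014 is 116 days after the start; 116 ÷ 12 = 9 remainder 8. Last occurrence in the window: #10 on Jul 3, 2014.
Occurrences #6 through #10: 5 in total.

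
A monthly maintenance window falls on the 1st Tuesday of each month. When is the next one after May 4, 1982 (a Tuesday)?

Jun 1, 1982

May 1982 starts on a Saturday, so its 1st Tuesday is May 4, 1982 (3 days in).
That is not after May 4, 1982, so look at Jun 1982.
Jun 1982 starts on a Tuesday, so its 1st Tuesday is Jun 1, 1982.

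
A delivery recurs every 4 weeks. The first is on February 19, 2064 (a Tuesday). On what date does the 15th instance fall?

March 17, 2065

The 15th occurrence is 14 intervals after the first: 14 × 28 = 392 days after February 19, 2064.
February has 29 days — 10 days to the end of February leaves 382.
March has 31 days (351 left).
April has 30 days (321 left).
May has 31 days (290 left).
June has 30 days (260 left).
July has 31 days (229 left).
August has 31 days (198 left).
September has 30 days (168 left).
October has 31 days (137 left).
November has 30 days (107 left).
December has 31 days (76 left).
January has 31 days (45 left).
February has 28 days (17 left).
17 days into March → March 17, 2065.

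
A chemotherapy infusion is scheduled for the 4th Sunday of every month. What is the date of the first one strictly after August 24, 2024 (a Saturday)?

August 25, 2024

August 2024 starts on a Thursday; its first Sunday is the 4th, so the 4th Sunday is the 25th — August 25, 2024.
August 25, 2024 is after August 24, 2024, so that is the next one.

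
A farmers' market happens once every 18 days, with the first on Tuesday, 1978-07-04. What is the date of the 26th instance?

The 26th occurrence is 25 intervals after the first: 25 × 18 = 450 days after 1978-07-04.
July has 31 days — 27 days to the end of July leaves 423.
From end of July to end of 1978 is 153 days (270 left).
January has 31 days (239 left).
February has 28 days (211 left).
March has 31 days (180 left).
April has 30 days (150 left).
May has 31 days (119 left).
June has 30 days (89 left).
July has 31 days (58 left).
August has 31 days (27 left).
27 days into September → 1979-09-27.

1979-09-27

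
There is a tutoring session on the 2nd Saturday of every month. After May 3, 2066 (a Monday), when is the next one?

May 8, 2066

May 2066 starts on a Saturday; its first Saturday is the 1st, so the 2nd Saturday is the 8th — May 8, 2066.
May 8, 2066 is after May 3, 2066, so that is the next one.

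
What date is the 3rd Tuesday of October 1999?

1999-10-19

The first Tuesday of October 1999 is October 5.
The 3rd Tuesday is 2 weeks later: 5 + 14 = 19.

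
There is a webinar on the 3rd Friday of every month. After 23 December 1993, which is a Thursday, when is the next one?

December 1993 starts on a Wednesday; its first Friday is the 3rd, so the 3rd Friday is the 17th — 17 December 1993.
That is not after 23 December 1993, so look at January 1994.
January 1994 starts on a Saturday; its first Friday is the 7th, so the 3rd Friday is the 21st — 21 January 1994.

21 January 1994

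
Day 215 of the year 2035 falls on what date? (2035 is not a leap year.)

January has 31 days (215 − 31 = 184 remain).
February has 28 days (184 − 28 = 156 remain).
March has 31 days (156 − 31 = 125 remain).
April has 30 days (125 − 30 = 95 remain).
May has 31 days (95 − 31 = 64 remain).
June has 30 days (64 − 30 = 34 remain).
July has 31 days (34 − 31 = 3 remain).
3 into August → August 3.

August 3, 2035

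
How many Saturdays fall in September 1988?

1988-09-01 is a Thursday; the first Saturday on or after it is 1988-09-03 (2 days later).
From 1988-09-03 to 1988-09-30 is 30 − 3 = 27 days.
27 ÷ 7 = 3 full weeks with remainder 6, so 3 more Saturdays after the first → 4.

4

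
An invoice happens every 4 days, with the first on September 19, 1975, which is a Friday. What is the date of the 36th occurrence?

February 6, 1976

The 36th occurrence is 35 intervals after the first: 35 × 4 = 140 days after September 19, 1975.
September has 30 days — 11 days to the end of September leaves 129.
October has 31 days (98 left).
November has 30 days (68 left).
December has 31 days (37 left).
January has 31 days (6 left).
6 days into February → February 6, 1976.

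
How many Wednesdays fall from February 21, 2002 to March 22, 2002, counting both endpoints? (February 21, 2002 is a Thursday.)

February 21, 2002 is a Thursday; the first Wednesday on or after it is February 27, 2002 (6 days later).
From February 27, 2002 to March 22, 2002: 1 + 22 = 23 days (rest of February, March).
23 ÷ 7 = 3 full weeks with remainder 2, so 3 more Wednesdays after the first → 4.

4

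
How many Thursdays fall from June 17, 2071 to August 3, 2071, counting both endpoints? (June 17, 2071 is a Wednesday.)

June 17, 2071 is a Wednesday; the first Thursday on or after it is June 18, 2071 (1 day later).
From June 18, 2071 to August 3, 2071: 12 + 31 + 3 = 46 days (rest of June, July, August).
46 ÷ 7 = 6 full weeks with remainder 4, so 6 more Thursdays after the first → 7.

7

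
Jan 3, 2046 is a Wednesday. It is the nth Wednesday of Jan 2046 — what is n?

Day 3 falls in week ⌈3/7⌉ of the month.
Days 1–7 hold the 1st Wednesday, 8–14 the 2nd, 15–21 the 3rd, 22–28 the 4th, 29–31 the 5th.
3 is in the range for the 1st.

1st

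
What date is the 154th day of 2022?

Jan has 31 days (154 − 31 = 123 remain).
Feb has 28 days (123 − 28 = 95 remain).
Mar has 31 days (95 − 31 = 64 remain).
Apr has 30 days (64 − 30 = 34 remain).
May has 31 days (34 − 31 = 3 remain).
3 into Jun → Jun 3.

Jun 3, 2022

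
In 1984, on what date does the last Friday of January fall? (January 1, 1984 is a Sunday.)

January 27, 1984

January 1984 begins on a Sunday, so the first Friday is January 6 (5 days later).
January 1984 has 31 days. Adding weeks: 6, 13, 20, 27 — the last one ≤ 31 is the 27th.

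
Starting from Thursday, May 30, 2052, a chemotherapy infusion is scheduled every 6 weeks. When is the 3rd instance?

The 3rd occurrence is 2 intervals after the first: 2 × 42 = 84 days after May 30, 2052.
May has 31 days — 1 day to the end of May leaves 83.
June has 30 days (53 left).
July has 31 days (22 left).
22 days into August → August 22, 2052.

August 22, 2052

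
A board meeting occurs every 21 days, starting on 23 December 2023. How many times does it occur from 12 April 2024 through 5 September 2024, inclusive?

Occurrences land 21·i days after 23 December 2023 for i = 0, 1, 2, …
12 April 2024 is 111 days after the start; 111 ÷ 21 = 5 remainder 6; since the remainder is 6, round up to i = 6. First occurrence in the window: #7 on 27 April 2024 (6×21 = 126 days in).
5 September 2024 is 257 days after the start; 257 ÷ 21 = 12 remainder 5. Last occurrence in the window: #13 on 31 August 2024.
Occurrences #7 through #13: 7 in total.

7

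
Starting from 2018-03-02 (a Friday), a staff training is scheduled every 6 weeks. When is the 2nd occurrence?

2018-04-13

The 2nd occurrence is 1 interval after the first: 1 × 42 = 42 days after 2018-03-02.
March has 31 days — 29 days to the end of March leaves 13.
13 days into April → 2018-04-13.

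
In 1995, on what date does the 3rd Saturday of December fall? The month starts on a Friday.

December 16, 1995

December 1995 begins on a Friday, so the first Saturday is December 2 (1 day later).
The 3rd Saturday is 2 weeks later: 2 + 14 = 16.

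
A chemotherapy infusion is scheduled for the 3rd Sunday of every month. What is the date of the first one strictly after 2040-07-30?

July 2040 starts on a Sunday; its first Sunday is the 1st, so the 3rd Sunday is the 15th — 2040-07-15.
That is not after 2040-07-30, so look at August 2040.
August 2040 starts on a Wednesday; its first Sunday is the 5th, so the 3rd Sunday is the 19th — 2040-08-19.

2040-08-19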